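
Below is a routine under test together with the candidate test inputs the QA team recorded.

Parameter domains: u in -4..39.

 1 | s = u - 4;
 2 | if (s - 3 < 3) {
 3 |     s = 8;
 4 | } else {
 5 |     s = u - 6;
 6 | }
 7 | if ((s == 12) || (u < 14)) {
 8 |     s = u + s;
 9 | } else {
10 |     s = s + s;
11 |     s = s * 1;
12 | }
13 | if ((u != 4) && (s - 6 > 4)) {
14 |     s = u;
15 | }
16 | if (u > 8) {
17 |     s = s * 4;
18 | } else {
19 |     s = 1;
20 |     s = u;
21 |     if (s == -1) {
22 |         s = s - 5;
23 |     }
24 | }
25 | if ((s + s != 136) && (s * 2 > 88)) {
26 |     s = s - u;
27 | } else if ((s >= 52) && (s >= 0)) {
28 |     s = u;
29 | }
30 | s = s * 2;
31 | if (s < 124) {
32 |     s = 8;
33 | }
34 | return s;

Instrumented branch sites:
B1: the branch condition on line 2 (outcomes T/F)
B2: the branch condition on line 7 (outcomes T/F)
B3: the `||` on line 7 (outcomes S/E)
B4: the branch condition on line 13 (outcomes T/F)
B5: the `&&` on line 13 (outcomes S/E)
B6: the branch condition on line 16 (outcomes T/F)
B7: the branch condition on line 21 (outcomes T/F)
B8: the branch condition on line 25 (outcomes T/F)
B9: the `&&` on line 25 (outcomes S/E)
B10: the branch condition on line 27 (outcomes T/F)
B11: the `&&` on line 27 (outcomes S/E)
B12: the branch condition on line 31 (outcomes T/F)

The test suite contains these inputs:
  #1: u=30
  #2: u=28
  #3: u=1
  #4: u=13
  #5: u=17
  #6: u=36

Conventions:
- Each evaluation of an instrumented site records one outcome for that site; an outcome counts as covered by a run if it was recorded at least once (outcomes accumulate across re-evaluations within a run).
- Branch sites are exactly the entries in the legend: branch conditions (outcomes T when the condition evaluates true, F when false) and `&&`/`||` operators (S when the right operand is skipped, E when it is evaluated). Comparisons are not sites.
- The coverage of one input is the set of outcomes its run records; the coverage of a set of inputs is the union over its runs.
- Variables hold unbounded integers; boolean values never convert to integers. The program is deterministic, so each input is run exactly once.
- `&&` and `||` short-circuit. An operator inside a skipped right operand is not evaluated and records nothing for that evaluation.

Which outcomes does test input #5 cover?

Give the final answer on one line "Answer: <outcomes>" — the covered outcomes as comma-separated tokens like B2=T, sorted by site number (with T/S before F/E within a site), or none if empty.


Simulating input #5 (u=17) step by step:
  B1->F, B3->E, B2->F, B5->E, B4->T, B6->T, B9->S, B8->F, B11->E, B10->T
  B12->T
distinct outcomes covered: B1=F, B2=F, B3=E, B4=T, B5=E, B6=T, B8=F, B9=S, B10=T, B11=E, B12=T
Answer: B1=F, B2=F, B3=E, B4=T, B5=E, B6=T, B8=F, B9=S, B10=T, B11=E, B12=T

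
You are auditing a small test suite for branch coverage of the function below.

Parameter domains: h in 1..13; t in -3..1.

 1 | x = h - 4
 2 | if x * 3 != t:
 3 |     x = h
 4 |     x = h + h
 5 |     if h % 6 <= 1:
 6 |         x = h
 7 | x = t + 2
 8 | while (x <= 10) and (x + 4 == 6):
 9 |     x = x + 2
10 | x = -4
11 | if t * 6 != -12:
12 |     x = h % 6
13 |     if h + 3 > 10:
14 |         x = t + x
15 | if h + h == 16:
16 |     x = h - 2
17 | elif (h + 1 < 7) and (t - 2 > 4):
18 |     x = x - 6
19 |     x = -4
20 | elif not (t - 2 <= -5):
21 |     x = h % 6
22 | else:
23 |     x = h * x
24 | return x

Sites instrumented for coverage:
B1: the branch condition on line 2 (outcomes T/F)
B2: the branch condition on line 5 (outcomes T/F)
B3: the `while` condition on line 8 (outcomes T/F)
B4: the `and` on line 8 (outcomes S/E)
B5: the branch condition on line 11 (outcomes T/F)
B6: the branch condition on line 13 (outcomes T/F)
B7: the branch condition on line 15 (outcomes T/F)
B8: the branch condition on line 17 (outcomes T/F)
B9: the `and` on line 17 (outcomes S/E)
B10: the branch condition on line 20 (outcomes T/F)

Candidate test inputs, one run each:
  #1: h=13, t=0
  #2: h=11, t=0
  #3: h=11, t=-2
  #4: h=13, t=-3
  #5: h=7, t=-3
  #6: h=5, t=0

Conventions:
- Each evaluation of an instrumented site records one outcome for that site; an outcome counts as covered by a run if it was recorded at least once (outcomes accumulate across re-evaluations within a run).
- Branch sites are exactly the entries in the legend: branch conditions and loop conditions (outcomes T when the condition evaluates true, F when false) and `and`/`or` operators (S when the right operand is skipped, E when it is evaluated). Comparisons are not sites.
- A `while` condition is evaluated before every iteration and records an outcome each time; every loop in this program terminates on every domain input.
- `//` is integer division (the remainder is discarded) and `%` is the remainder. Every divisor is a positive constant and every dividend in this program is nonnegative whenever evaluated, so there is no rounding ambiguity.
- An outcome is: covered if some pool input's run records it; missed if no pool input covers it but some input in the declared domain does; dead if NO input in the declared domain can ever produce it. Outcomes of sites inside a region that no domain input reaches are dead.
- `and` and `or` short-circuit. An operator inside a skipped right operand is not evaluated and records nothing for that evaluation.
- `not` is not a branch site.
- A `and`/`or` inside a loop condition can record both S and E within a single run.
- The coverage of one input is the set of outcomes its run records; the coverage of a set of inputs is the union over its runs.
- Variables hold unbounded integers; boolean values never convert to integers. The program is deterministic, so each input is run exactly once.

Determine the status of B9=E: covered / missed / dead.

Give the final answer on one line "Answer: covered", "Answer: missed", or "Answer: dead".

B9=E is recorded by pool input(s) 6 -> covered

Answer: covered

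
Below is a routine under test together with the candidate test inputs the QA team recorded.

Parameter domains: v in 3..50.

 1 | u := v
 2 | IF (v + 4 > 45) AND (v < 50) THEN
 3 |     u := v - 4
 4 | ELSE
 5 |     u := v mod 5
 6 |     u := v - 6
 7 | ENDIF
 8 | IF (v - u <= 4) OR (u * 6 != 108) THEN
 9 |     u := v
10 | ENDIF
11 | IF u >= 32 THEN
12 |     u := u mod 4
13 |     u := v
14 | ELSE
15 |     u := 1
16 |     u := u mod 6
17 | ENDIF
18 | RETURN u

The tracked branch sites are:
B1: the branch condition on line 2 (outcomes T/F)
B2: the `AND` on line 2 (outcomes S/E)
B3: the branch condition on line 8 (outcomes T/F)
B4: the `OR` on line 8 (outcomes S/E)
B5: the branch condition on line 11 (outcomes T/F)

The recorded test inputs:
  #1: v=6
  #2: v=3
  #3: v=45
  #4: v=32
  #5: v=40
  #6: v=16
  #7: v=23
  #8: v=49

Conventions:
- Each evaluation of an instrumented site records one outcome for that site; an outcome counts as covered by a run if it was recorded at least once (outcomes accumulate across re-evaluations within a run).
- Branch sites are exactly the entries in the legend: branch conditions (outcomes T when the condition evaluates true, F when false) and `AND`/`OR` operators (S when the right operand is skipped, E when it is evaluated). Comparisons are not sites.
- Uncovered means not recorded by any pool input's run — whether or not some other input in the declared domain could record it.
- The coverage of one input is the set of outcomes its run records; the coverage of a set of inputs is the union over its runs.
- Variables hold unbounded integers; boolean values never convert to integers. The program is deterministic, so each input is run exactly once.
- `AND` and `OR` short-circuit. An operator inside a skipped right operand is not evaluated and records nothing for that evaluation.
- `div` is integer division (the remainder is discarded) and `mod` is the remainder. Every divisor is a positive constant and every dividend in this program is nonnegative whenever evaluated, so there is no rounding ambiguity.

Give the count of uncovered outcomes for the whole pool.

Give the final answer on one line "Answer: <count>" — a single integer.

input #1, v=6: events B2->S, B1->F, B4->E, B3->T, B5->F; outcomes B1=F, B2=S, B3=T, B4=E, B5=F
input #2, v=3: events B2->S, B1->F, B4->E, B3->T, B5->F; outcomes B1=F, B2=S, B3=T, B4=E, B5=F
input #3, v=45: events B2->E, B1->T, B4->S, B3->T, B5->T; outcomes B1=T, B2=E, B3=T, B4=S, B5=T
input #4, v=32: events B2->S, B1->F, B4->E, B3->T, B5->T; outcomes B1=F, B2=S, B3=T, B4=E, B5=T
input #5, v=40: events B2->S, B1->F, B4->E, B3->T, B5->T; outcomes B1=F, B2=S, B3=T, B4=E, B5=T
input #6, v=16: events B2->S, B1->F, B4->E, B3->T, B5->F; outcomes B1=F, B2=S, B3=T, B4=E, B5=F
input #7, v=23: events B2->S, B1->F, B4->E, B3->T, B5->F; outcomes B1=F, B2=S, B3=T, B4=E, B5=F
input #8, v=49: events B2->E, B1->T, B4->S, B3->T, B5->T; outcomes B1=T, B2=E, B3=T, B4=S, B5=T
union over the pool: B1=T, B1=F, B2=S, B2=E, B3=T, B4=S, B4=E, B5=T, B5=F
uncovered (1 of 10): B3=F

Answer: 1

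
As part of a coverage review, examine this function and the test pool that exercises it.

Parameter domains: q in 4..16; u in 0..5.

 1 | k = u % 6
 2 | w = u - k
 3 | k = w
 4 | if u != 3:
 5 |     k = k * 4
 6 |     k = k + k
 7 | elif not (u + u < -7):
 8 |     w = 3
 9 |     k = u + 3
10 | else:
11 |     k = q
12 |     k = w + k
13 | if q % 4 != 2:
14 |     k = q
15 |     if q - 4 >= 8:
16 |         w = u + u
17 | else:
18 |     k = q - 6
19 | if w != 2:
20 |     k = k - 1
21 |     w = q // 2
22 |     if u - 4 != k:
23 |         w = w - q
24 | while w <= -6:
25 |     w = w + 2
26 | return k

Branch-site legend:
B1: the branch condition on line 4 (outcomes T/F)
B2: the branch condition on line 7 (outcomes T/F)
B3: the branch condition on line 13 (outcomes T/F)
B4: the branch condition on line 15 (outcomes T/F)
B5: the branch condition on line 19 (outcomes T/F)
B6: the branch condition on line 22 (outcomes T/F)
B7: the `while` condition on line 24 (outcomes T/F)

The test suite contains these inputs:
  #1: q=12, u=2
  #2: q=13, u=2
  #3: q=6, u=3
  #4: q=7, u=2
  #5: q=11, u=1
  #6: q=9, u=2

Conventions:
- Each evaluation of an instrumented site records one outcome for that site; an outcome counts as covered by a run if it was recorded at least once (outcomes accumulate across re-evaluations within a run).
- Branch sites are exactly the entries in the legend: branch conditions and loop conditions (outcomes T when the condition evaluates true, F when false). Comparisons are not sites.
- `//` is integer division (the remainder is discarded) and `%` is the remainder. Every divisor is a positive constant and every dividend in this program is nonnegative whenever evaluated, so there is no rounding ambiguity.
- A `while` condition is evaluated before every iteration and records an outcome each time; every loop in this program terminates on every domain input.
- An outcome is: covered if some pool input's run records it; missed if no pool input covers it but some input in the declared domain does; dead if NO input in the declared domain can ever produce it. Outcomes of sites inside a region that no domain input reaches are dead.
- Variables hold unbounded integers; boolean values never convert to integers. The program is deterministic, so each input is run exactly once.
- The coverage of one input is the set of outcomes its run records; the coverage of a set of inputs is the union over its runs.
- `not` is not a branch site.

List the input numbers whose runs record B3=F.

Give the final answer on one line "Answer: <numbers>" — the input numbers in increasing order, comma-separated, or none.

input #1 (q=12, u=2): never hits B3=F
input #2 (q=13, u=2): never hits B3=F
input #3 (q=6, u=3): hits B3=F
input #4 (q=7, u=2): never hits B3=F
input #5 (q=11, u=1): never hits B3=F
input #6 (q=9, u=2): never hits B3=F

Answer: 3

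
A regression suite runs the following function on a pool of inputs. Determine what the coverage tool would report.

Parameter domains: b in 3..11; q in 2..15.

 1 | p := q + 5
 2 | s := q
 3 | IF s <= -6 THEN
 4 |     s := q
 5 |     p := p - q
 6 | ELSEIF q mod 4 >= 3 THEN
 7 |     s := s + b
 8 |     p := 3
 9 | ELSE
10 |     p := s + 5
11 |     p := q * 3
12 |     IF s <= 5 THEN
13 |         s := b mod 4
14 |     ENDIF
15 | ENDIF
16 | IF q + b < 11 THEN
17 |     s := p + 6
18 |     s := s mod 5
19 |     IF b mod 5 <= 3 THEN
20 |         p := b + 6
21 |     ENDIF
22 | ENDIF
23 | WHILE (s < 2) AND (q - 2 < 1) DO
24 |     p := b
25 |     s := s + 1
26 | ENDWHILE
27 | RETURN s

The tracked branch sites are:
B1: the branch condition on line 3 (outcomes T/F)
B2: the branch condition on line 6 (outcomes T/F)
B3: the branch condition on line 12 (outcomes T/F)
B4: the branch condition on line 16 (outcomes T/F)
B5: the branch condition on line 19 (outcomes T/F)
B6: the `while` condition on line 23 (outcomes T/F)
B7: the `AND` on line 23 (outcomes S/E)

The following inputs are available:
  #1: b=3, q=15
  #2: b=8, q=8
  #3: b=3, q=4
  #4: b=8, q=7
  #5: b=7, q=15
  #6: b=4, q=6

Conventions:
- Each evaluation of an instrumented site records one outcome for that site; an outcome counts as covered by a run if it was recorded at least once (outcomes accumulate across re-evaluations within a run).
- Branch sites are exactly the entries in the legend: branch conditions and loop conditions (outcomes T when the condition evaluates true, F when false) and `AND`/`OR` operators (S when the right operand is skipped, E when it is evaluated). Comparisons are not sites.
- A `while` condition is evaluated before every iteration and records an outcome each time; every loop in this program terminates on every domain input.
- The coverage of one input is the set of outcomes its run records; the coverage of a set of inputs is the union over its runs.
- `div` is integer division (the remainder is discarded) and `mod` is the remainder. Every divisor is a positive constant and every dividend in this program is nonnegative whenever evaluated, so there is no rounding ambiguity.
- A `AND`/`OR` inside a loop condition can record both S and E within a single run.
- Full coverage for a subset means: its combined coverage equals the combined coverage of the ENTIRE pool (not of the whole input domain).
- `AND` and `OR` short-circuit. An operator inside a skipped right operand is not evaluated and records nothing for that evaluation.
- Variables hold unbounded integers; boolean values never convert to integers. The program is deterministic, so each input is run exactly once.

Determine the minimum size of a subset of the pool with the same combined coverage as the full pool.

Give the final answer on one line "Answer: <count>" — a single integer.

input #1, b=3, q=15: events B1->F, B2->T, B4->F, B7->S, B6->F; outcomes B1=F, B2=T, B4=F, B6=F, B7=S
input #2, b=8, q=8: events B1->F, B2->F, B3->F, B4->F, B7->S, B6->F; outcomes B1=F, B2=F, B3=F, B4=F, B6=F, B7=S
input #3, b=3, q=4: events B1->F, B2->F, B3->T, B4->T, B5->T, B7->S, B6->F; outcomes B1=F, B2=F, B3=T, B4=T, B5=T, B6=F, B7=S
input #4, b=8, q=7: events B1->F, B2->T, B4->F, B7->S, B6->F; outcomes B1=F, B2=T, B4=F, B6=F, B7=S
input #5, b=7, q=15: events B1->F, B2->T, B4->F, B7->S, B6->F; outcomes B1=F, B2=T, B4=F, B6=F, B7=S
input #6, b=4, q=6: events B1->F, B2->F, B3->F, B4->T, B5->F, B7->S, B6->F; outcomes B1=F, B2=F, B3=F, B4=T, B5=F, B6=F, B7=S
union over all inputs: B1=F, B2=T, B2=F, B3=T, B3=F, B4=T, B4=F, B5=T, B5=F, B6=F, B7=S (11 outcomes)
every size-1 subset falls short of the 11 outcomes (best: 7/11)
every size-2 subset falls short of the 11 outcomes (best: 9/11)
the canonical winner is {1, 3, 6}: size 3, full 11-outcome coverage, earliest index list among size-3 covers

Answer: 3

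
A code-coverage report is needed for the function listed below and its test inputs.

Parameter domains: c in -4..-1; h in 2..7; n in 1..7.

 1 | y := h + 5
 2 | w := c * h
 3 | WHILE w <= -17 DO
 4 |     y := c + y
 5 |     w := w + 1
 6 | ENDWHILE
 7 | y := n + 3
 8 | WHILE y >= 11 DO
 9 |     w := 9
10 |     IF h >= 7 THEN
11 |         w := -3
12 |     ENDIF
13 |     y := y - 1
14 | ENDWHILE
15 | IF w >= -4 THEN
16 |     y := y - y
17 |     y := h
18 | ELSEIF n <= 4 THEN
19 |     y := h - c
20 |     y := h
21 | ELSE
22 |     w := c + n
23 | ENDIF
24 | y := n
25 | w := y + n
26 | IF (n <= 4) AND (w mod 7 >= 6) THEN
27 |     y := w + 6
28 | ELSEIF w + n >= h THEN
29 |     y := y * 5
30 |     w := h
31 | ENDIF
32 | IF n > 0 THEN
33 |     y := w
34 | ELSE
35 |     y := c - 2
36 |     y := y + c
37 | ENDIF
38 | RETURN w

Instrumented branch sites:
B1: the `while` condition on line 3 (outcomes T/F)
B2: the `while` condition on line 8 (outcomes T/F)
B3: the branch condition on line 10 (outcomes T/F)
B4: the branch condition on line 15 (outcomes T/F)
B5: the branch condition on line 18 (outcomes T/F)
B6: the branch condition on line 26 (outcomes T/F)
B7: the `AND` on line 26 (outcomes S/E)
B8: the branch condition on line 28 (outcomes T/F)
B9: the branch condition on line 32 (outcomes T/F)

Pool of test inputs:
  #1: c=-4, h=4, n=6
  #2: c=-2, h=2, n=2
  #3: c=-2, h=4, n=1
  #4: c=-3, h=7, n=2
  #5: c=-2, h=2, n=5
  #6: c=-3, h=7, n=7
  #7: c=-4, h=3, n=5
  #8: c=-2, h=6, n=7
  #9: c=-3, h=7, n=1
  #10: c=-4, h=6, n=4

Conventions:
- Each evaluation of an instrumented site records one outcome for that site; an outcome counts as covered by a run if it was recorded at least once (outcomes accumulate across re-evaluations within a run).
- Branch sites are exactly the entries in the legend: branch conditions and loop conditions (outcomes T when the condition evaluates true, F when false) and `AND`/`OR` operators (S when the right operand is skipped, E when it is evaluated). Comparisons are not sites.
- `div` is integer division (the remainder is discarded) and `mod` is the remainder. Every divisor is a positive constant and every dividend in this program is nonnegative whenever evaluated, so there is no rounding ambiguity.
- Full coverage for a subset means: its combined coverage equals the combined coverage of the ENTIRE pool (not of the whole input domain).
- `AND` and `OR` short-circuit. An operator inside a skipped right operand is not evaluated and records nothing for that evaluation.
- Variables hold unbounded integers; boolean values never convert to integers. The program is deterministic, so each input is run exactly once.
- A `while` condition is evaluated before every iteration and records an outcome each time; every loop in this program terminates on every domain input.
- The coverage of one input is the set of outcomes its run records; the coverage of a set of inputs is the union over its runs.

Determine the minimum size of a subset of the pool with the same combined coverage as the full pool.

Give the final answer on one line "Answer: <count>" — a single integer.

input #1 (c=-4, h=4, n=6): events B1->F, B2->F, B4->F, B5->F, B7->S, B6->F, B8->T, B9->T; covers B1=F, B2=F, B4=F, B5=F, B6=F, B7=S, B8=T, B9=T
input #2 (c=-2, h=2, n=2): events B1->F, B2->F, B4->T, B7->E, B6->F, B8->T, B9->T; covers B1=F, B2=F, B4=T, B6=F, B7=E, B8=T, B9=T
input #3 (c=-2, h=4, n=1): events B1->F, B2->F, B4->F, B5->T, B7->E, B6->F, B8->F, B9->T; covers B1=F, B2=F, B4=F, B5=T, B6=F, B7=E, B8=F, B9=T
input #4 (c=-3, h=7, n=2): events B1->T, B1->T, B1->T, B1->T, B1->T, B1->F, B2->F, B4->F, B5->T, B7->E, B6->F, B8->F, B9->T; covers B1=T, B1=F, B2=F, B4=F, B5=T, B6=F, B7=E, B8=F, B9=T
input #5 (c=-2, h=2, n=5): events B1->F, B2->F, B4->T, B7->S, B6->F, B8->T, B9->T; covers B1=F, B2=F, B4=T, B6=F, B7=S, B8=T, B9=T
input #6 (c=-3, h=7, n=7): events B1->T, B1->T, B1->T, B1->T, B1->T, B1->F, B2->F, B4->F, B5->F, B7->S, B6->F, B8->T, B9->T; covers B1=T, B1=F, B2=F, B4=F, B5=F, B6=F, B7=S, B8=T, B9=T
input #7 (c=-4, h=3, n=5): events B1->F, B2->F, B4->F, B5->F, B7->S, B6->F, B8->T, B9->T; covers B1=F, B2=F, B4=F, B5=F, B6=F, B7=S, B8=T, B9=T
input #8 (c=-2, h=6, n=7): events B1->F, B2->F, B4->F, B5->F, B7->S, B6->F, B8->T, B9->T; covers B1=F, B2=F, B4=F, B5=F, B6=F, B7=S, B8=T, B9=T
input #9 (c=-3, h=7, n=1): events B1->T, B1->T, B1->T, B1->T, B1->T, B1->F, B2->F, B4->F, B5->T, B7->E, B6->F, B8->F, B9->T; covers B1=T, B1=F, B2=F, B4=F, B5=T, B6=F, B7=E, B8=F, B9=T
input #10 (c=-4, h=6, n=4): events B1->T, B1->T, B1->T, B1->T, B1->T, B1->T, B1->T, B1->T, B1->F, B2->F, B4->F, B5->T, B7->E, B6->F, ...; covers B1=T, B1=F, B2=F, B4=F, B5=T, B6=F, B7=E, B8=T, B9=T
pool-wide coverage (13 outcomes): B1=T, B1=F, B2=F, B4=T, B4=F, B5=T, B5=F, B6=F, B7=S, B7=E, B8=T, B8=F, B9=T
every size-1 subset falls short of the 13 outcomes (best: 9/13)
every size-2 subset falls short of the 13 outcomes (best: 12/13)
size 3: inputs {1, 2, 4} cover all 13 outcomes, and no lexicographically smaller subset of this size does

Answer: 3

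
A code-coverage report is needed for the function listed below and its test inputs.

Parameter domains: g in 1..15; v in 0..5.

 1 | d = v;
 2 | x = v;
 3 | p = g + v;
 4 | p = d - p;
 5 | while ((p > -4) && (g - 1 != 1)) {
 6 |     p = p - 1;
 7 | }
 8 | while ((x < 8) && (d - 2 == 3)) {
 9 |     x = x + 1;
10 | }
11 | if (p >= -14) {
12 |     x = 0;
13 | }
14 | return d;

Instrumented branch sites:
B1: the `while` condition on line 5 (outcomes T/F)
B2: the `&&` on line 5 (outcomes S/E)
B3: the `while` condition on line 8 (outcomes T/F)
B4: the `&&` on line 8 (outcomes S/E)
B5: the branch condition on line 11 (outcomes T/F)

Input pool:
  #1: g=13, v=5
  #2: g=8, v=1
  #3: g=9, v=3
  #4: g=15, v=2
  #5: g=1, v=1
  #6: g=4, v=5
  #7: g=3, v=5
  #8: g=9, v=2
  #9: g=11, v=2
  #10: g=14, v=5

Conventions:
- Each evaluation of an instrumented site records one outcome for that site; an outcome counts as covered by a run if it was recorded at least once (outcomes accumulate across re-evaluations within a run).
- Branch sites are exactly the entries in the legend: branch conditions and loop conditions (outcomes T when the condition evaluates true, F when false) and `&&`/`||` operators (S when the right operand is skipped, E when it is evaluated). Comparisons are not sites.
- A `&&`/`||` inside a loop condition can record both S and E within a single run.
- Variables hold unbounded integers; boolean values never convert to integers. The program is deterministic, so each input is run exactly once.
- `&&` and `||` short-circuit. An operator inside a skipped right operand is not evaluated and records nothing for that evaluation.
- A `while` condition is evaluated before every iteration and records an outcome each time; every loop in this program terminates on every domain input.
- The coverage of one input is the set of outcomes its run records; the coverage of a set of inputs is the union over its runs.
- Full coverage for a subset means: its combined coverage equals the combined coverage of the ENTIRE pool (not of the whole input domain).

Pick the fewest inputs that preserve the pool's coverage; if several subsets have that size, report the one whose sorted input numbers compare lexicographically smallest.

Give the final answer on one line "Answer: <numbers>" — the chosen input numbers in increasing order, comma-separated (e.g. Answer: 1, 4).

input #1, g=13, v=5: events B2->S, B1->F, B4->E, B3->T, B4->E, B3->T, B4->E, B3->T, B4->S, B3->F, B5->T; outcomes B1=F, B2=S, B3=T, B3=F, B4=S, B4=E, B5=T
input #2, g=8, v=1: events B2->S, B1->F, B4->E, B3->F, B5->T; outcomes B1=F, B2=S, B3=F, B4=E, B5=T
input #3, g=9, v=3: events B2->S, B1->F, B4->E, B3->F, B5->T; outcomes B1=F, B2=S, B3=F, B4=E, B5=T
input #4, g=15, v=2: events B2->S, B1->F, B4->E, B3->F, B5->F; outcomes B1=F, B2=S, B3=F, B4=E, B5=F
input #5, g=1, v=1: events B2->E, B1->T, B2->E, B1->T, B2->E, B1->T, B2->S, B1->F, B4->E, B3->F, B5->T; outcomes B1=T, B1=F, B2=S, B2=E, B3=F, B4=E, B5=T
input #6, g=4, v=5: events B2->S, B1->F, B4->E, B3->T, B4->E, B3->T, B4->E, B3->T, B4->S, B3->F, B5->T; outcomes B1=F, B2=S, B3=T, B3=F, B4=S, B4=E, B5=T
input #7, g=3, v=5: events B2->E, B1->T, B2->S, B1->F, B4->E, B3->T, B4->E, B3->T, B4->E, B3->T, B4->S, B3->F, B5->T; outcomes B1=T, B1=F, B2=S, B2=E, B3=T, B3=F, B4=S, B4=E, B5=T
input #8, g=9, v=2: events B2->S, B1->F, B4->E, B3->F, B5->T; outcomes B1=F, B2=S, B3=F, B4=E, B5=T
input #9, g=11, v=2: events B2->S, B1->F, B4->E, B3->F, B5->T; outcomes B1=F, B2=S, B3=F, B4=E, B5=T
input #10, g=14, v=5: events B2->S, B1->F, B4->E, B3->T, B4->E, B3->T, B4->E, B3->T, B4->S, B3->F, B5->T; outcomes B1=F, B2=S, B3=T, B3=F, B4=S, B4=E, B5=T
union over all inputs: B1=T, B1=F, B2=S, B2=E, B3=T, B3=F, B4=S, B4=E, B5=T, B5=F (10 outcomes)
checked all size-1 subsets: none covers 10 outcomes (max 9/10)
at size 2, {4, 7} reaches all 10 outcomes; every lexicographically earlier size-2 subset fails

Answer: 4, 7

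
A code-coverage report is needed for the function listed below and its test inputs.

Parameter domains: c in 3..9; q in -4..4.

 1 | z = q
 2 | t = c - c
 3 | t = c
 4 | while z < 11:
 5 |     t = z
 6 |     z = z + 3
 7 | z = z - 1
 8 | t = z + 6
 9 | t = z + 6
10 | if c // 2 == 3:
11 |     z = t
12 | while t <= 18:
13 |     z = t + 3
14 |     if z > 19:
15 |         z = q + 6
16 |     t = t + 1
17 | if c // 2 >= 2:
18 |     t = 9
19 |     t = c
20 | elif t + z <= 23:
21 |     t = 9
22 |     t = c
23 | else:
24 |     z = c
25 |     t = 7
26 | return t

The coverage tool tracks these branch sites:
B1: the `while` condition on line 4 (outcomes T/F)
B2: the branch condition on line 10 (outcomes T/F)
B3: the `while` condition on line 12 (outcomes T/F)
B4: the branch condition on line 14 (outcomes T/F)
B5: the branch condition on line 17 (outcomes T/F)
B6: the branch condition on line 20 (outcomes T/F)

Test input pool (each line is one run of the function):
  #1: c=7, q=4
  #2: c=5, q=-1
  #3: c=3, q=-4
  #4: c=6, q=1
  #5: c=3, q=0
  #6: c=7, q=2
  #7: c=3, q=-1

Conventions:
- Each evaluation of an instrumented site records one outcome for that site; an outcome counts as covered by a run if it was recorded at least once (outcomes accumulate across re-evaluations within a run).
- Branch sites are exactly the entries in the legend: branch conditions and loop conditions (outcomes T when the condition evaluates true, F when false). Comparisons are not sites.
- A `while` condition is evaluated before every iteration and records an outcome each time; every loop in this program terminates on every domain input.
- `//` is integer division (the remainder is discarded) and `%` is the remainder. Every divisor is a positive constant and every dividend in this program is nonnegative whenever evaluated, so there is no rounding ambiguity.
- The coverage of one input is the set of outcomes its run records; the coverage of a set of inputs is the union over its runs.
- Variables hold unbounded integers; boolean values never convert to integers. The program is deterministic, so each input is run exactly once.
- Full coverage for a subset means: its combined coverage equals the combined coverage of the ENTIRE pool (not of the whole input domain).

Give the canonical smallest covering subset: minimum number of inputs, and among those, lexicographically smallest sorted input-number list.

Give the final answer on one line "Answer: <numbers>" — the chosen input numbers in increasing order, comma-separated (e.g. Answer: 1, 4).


run #1 (c=7, q=4) runs B1->T, B1->T, B1->T, B1->F, B2->T, B3->T, B4->T, B3->F, B5->T; records B1=T, B1=F, B2=T, B3=T, B3=F, B4=T, B5=T
run #2 (c=5, q=-1) runs B1->T, B1->T, B1->T, B1->T, B1->F, B2->F, B3->T, B4->F, B3->T, B4->T, B3->T, B4->T, B3->F, B5->T; records B1=T, B1=F, B2=F, B3=T, B3=F, B4=T, B4=F, B5=T
run #3 (c=3, q=-4) runs B1->T, B1->T, B1->T, B1->T, B1->T, B1->F, B2->F, B3->T, B4->F, B3->T, B4->T, B3->T, B4->T, B3->F, ...; records B1=T, B1=F, B2=F, B3=T, B3=F, B4=T, B4=F, B5=F, B6=T
run #4 (c=6, q=1) runs B1->T, B1->T, B1->T, B1->T, B1->F, B2->T, B3->T, B4->T, B3->F, B5->T; records B1=T, B1=F, B2=T, B3=T, B3=F, B4=T, B5=T
run #5 (c=3, q=0) runs B1->T, B1->T, B1->T, B1->T, B1->F, B2->F, B3->T, B4->T, B3->T, B4->T, B3->F, B5->F, B6->F; records B1=T, B1=F, B2=F, B3=T, B3=F, B4=T, B5=F, B6=F
run #6 (c=7, q=2) runs B1->T, B1->T, B1->T, B1->F, B2->T, B3->T, B4->F, B3->T, B4->T, B3->T, B4->T, B3->F, B5->T; records B1=T, B1=F, B2=T, B3=T, B3=F, B4=T, B4=F, B5=T
run #7 (c=3, q=-1) runs B1->T, B1->T, B1->T, B1->T, B1->F, B2->F, B3->T, B4->F, B3->T, B4->T, B3->T, B4->T, B3->F, B5->F, ...; records B1=T, B1=F, B2=F, B3=T, B3=F, B4=T, B4=F, B5=F, B6=F
the full pool covers 12 outcomes: B1=T, B1=F, B2=T, B2=F, B3=T, B3=F, B4=T, B4=F, B5=T, B5=F, B6=T, B6=F
checked all size-1 subsets: none covers 12 outcomes (max 9/12)
checked all size-2 subsets: none covers 12 outcomes (max 11/12)
inputs {1, 3, 5} (size 3) cover everything; no size-3 subset with a lexicographically smaller index list covers all 12
Answer: 1, 3, 5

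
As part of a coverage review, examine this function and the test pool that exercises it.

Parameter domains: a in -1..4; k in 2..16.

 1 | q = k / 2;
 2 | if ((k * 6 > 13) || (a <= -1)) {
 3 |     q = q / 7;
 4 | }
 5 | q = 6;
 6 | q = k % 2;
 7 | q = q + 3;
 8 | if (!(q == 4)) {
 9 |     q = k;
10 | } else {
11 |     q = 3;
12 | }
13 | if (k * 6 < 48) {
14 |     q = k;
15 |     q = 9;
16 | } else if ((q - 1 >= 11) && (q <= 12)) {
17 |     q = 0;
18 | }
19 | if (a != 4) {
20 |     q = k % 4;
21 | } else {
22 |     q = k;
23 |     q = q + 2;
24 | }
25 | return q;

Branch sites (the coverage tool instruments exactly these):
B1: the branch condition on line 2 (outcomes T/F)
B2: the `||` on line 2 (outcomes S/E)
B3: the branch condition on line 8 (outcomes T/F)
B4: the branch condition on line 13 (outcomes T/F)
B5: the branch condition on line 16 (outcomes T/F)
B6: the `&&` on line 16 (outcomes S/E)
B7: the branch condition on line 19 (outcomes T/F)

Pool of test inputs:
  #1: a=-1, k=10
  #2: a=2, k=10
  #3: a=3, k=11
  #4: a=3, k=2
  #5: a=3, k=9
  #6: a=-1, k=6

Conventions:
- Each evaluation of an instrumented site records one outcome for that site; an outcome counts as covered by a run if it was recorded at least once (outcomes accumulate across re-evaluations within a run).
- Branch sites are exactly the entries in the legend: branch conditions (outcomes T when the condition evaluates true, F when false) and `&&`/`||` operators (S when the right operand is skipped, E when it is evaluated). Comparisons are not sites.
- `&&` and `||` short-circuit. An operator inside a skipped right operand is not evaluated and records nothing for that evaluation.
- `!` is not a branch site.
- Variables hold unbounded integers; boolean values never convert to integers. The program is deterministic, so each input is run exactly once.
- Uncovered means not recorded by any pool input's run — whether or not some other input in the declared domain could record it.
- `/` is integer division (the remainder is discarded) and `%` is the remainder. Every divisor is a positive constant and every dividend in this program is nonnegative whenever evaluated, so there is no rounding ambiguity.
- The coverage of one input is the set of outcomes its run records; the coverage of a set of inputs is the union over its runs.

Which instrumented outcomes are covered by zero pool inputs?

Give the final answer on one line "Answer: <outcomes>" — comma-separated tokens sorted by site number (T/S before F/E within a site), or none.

test 1 (a=-1, k=10) hits B1=T, B2=S, B3=T, B4=F, B5=F, B6=S, B7=T
test 2 (a=2, k=10) hits B1=T, B2=S, B3=T, B4=F, B5=F, B6=S, B7=T
test 3 (a=3, k=11) hits B1=T, B2=S, B3=F, B4=F, B5=F, B6=S, B7=T
test 4 (a=3, k=2) hits B1=F, B2=E, B3=T, B4=T, B7=T
test 5 (a=3, k=9) hits B1=T, B2=S, B3=F, B4=F, B5=F, B6=S, B7=T
test 6 (a=-1, k=6) hits B1=T, B2=S, B3=T, B4=T, B7=T
union over the pool: B1=T, B1=F, B2=S, B2=E, B3=T, B3=F, B4=T, B4=F, B5=F, B6=S, B7=T
uncovered (3 of 14): B5=T, B6=E, B7=F

Answer: B5=T, B6=E, B7=F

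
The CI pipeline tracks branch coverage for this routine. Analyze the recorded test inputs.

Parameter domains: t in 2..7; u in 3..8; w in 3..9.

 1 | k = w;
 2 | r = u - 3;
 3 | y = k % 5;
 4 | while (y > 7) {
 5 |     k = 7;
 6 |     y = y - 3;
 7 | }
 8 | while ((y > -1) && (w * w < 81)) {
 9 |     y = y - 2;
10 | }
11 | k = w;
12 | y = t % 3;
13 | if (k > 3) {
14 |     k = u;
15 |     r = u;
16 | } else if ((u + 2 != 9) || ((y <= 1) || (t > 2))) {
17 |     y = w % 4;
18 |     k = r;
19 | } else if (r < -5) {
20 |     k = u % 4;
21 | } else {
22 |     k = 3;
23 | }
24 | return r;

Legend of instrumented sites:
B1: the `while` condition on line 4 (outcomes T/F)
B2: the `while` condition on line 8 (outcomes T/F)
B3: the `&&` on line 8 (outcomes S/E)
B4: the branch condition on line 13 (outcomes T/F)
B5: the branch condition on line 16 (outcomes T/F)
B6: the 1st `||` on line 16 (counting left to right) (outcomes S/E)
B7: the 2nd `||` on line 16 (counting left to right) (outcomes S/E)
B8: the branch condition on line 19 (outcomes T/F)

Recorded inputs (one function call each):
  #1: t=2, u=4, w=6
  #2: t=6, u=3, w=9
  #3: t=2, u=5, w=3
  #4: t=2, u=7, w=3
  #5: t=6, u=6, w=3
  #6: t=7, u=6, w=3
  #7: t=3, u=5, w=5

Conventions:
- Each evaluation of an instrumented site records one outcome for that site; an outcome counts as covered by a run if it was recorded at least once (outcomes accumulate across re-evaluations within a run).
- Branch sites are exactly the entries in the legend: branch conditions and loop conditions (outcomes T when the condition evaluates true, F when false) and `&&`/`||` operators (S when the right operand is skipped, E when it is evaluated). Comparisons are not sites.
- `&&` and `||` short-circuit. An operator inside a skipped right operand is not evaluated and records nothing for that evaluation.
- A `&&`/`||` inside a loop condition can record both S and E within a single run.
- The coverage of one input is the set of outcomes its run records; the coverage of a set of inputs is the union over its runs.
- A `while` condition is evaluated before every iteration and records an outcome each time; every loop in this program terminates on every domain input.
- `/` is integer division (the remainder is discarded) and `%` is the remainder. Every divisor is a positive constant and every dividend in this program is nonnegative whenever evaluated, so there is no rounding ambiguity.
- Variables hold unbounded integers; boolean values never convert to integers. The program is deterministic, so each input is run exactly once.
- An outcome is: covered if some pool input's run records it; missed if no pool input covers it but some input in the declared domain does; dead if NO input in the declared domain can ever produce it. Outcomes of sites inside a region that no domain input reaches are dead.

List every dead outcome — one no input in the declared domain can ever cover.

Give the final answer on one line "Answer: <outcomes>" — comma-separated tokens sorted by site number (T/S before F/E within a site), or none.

running all 252 domain inputs and tallying outcomes:
  B1=T: unreachable across the whole domain -> dead
  B8=T: unreachable across the whole domain -> dead
  reachable outcomes have witnesses, e.g. B1=F (e.g. t=2, u=3, w=3), B2=T (e.g. t=2, u=3, w=3), B2=F (e.g. t=2, u=3, w=3), B3=S (e.g. t=2, u=3, w=3)

Answer: B1=T, B8=T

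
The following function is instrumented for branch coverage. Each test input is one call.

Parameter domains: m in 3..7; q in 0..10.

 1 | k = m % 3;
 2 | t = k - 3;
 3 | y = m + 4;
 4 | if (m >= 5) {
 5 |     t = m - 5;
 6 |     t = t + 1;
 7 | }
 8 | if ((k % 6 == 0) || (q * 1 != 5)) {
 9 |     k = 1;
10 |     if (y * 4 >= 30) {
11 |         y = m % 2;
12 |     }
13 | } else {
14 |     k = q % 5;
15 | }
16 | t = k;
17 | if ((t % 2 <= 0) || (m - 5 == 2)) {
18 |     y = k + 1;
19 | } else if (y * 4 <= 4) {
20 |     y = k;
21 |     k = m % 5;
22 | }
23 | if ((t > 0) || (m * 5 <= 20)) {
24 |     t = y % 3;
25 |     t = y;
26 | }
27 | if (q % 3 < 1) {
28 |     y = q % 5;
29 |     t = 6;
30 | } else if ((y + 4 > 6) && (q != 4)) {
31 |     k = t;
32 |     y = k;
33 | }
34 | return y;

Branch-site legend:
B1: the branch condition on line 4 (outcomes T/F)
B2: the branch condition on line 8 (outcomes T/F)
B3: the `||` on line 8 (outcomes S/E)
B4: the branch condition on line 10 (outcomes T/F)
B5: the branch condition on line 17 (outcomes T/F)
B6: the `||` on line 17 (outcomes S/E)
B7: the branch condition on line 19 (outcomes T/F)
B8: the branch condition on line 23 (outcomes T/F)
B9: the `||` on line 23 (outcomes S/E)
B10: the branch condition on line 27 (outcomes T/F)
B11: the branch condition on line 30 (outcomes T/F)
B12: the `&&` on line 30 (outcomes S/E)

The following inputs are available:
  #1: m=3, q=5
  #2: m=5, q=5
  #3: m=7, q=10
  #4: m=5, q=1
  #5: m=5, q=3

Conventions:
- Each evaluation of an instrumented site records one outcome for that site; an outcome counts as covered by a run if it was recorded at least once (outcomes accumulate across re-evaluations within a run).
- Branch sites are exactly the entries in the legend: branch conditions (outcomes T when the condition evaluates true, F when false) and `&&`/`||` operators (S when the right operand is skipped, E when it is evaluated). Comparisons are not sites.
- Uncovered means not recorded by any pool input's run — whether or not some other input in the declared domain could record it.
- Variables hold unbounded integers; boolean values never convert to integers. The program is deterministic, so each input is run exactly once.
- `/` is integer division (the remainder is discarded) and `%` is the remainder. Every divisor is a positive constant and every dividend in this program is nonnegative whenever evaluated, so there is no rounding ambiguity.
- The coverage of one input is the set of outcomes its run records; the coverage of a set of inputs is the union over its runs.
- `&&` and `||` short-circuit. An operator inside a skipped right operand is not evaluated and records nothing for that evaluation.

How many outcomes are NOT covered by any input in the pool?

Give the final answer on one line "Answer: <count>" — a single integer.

run #1 (m=3, q=5) runs B1->F, B3->S, B2->T, B4->F, B6->E, B5->F, B7->F, B9->S, B8->T, B10->F, B12->E, B11->T; records B1=F, B2=T, B3=S, B4=F, B5=F, B6=E, B7=F, B8=T, B9=S, B10=F, B11=T, B12=E
run #2 (m=5, q=5) runs B1->T, B3->E, B2->F, B6->S, B5->T, B9->E, B8->F, B10->F, B12->S, B11->F; records B1=T, B2=F, B3=E, B5=T, B6=S, B8=F, B9=E, B10=F, B11=F, B12=S
run #3 (m=7, q=10) runs B1->T, B3->E, B2->T, B4->T, B6->E, B5->T, B9->S, B8->T, B10->F, B12->S, B11->F; records B1=T, B2=T, B3=E, B4=T, B5=T, B6=E, B8=T, B9=S, B10=F, B11=F, B12=S
run #4 (m=5, q=1) runs B1->T, B3->E, B2->T, B4->T, B6->E, B5->F, B7->T, B9->S, B8->T, B10->F, B12->S, B11->F; records B1=T, B2=T, B3=E, B4=T, B5=F, B6=E, B7=T, B8=T, B9=S, B10=F, B11=F, B12=S
run #5 (m=5, q=3) runs B1->T, B3->E, B2->T, B4->T, B6->E, B5->F, B7->T, B9->S, B8->T, B10->T; records B1=T, B2=T, B3=E, B4=T, B5=F, B6=E, B7=T, B8=T, B9=S, B10=T
union over the pool: B1=T, B1=F, B2=T, B2=F, B3=S, B3=E, B4=T, B4=F, B5=T, B5=F, B6=S, B6=E, B7=T, B7=F, B8=T, B8=F, B9=S, B9=E, B10=T, B10=F, B11=T, B11=F, B12=S, B12=E
uncovered (0 of 24): none

Answer: 0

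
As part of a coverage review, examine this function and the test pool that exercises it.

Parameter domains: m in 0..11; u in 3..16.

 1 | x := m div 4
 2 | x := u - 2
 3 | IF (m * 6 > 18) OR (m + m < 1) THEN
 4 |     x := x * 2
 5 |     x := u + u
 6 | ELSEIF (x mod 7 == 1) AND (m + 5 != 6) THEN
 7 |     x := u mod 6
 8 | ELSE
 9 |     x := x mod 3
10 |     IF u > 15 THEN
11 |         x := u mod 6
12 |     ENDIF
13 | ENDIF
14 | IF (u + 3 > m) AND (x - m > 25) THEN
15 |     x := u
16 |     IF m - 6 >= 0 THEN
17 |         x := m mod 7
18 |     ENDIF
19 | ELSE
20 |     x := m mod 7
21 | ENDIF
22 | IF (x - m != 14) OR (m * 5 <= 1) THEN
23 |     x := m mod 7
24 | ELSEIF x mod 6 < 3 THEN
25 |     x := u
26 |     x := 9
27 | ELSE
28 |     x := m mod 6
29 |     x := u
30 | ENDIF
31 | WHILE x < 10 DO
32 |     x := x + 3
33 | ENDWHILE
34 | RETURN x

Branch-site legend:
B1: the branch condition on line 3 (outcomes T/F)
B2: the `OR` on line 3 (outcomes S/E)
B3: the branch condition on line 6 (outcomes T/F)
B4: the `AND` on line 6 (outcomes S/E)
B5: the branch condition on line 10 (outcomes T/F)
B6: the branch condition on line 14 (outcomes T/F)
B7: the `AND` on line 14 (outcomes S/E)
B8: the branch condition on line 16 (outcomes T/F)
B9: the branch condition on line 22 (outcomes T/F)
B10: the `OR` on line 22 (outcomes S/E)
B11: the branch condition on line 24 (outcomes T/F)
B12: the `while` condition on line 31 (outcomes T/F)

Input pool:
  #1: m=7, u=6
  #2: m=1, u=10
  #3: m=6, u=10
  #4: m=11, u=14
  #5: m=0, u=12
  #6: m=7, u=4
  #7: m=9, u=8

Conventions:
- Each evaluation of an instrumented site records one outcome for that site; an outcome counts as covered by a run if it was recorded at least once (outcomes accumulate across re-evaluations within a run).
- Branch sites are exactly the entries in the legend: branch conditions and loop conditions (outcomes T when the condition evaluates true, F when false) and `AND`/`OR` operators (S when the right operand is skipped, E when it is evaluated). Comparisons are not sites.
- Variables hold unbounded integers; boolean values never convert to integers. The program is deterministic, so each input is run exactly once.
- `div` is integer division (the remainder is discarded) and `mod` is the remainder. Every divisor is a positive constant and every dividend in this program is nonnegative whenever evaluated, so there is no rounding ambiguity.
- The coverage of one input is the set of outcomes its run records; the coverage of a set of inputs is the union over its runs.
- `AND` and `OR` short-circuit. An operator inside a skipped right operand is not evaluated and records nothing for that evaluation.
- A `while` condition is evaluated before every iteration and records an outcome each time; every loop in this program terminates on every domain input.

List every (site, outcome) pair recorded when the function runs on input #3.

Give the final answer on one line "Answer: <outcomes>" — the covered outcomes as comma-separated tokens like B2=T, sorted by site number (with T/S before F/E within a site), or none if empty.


Running input #3 (m=6, u=10), event by event:
  B2->S, B1->T, B7->E, B6->F, B10->S, B9->T, B12->T, B12->T, B12->F
deduplicating events, the covered set is: B1=T, B2=S, B6=F, B7=E, B9=T, B10=S, B12=T, B12=F
Answer: B1=T, B2=S, B6=F, B7=E, B9=T, B10=S, B12=T, B12=F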